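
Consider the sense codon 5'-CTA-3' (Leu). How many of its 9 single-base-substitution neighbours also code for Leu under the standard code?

4

Position 1: TTA → 1 synonymous.
Position 2: none → 0 synonymous.
Position 3: CTT, CTC, CTG → 3 synonymous.
Total: 1 + 0 + 3 = 4.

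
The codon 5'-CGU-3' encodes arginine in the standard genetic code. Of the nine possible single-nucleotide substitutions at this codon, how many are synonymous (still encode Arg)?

3

Position 1: none → 0 synonymous.
Position 2: none → 0 synonymous.
Position 3: CGC, CGA, CGG → 3 synonymous.
Total: 0 + 0 + 3 = 3.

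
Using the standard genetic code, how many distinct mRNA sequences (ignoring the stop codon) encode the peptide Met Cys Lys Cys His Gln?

Met: 1 codon.
Cys: 2 codons.
Lys: 2 codons.
Cys: 2 codons.
His: 2 codons.
Gln: 2 codons.
1 × 2 × 2 × 2 × 2 × 2 = 32.

32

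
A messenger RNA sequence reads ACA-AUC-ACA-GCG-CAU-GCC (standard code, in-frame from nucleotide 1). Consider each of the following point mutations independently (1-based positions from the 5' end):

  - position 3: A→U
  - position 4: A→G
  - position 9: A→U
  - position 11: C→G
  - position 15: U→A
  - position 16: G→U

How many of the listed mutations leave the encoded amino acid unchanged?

Codon 1: ACA (Thr) → ACU (Thr) — synonymous.
Codon 2: AUC (Ile) → GUC (Val) — missense.
Codon 3: ACA (Thr) → ACU (Thr) — synonymous.
Codon 4: GCG (Ala) → GGG (Gly) — missense.
Codon 5: CAU (His) → CAA (Gln) — missense.
Codon 6: GCC (Ala) → UCC (Ser) — missense.
Synonymous: 2 of 6.

2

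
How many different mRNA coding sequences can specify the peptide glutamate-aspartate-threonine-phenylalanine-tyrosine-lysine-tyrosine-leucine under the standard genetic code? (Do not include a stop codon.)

Glu: 2 codons.
Asp: 2 codons.
Thr: 4 codons.
Phe: 2 codons.
Tyr: 2 codons.
Lys: 2 codons.
Tyr: 2 codons.
Leu: 6 codons.
2 × 2 × 4 × 2 × 2 × 2 × 2 × 6 = 1536.

1536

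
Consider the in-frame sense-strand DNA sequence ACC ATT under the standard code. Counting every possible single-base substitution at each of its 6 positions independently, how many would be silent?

Codon 1 (ACC, Thr): 3 synonymous substitutions.
Codon 2 (ATT, Ile): 2 synonymous substitutions.
Total: 3 + 2 = 5.

5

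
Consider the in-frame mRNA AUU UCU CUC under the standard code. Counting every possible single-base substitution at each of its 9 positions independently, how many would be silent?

8

Codon 1 (AUU, Ile): 2 synonymous substitutions.
Codon 2 (UCU, Ser): 3 synonymous substitutions.
Codon 3 (CUC, Leu): 3 synonymous substitutions.
Total: 2 + 3 + 3 = 8.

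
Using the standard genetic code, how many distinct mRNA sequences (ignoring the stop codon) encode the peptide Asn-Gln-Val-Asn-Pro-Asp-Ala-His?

Asn: 2 codons.
Gln: 2 codons.
Val: 4 codons.
Asn: 2 codons.
Pro: 4 codons.
Asp: 2 codons.
Ala: 4 codons.
His: 2 codons.
2 × 2 × 4 × 2 × 4 × 2 × 4 × 2 = 2048.

2048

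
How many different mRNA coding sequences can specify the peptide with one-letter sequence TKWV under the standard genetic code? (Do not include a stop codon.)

32

Thr: 4 codons.
Lys: 2 codons.
Trp: 1 codon.
Val: 4 codons.
4 × 2 × 1 × 4 = 32.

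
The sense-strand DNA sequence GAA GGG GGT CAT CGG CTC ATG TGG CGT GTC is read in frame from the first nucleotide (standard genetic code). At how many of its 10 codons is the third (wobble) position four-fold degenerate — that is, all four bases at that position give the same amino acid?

6

Codon 1 GAA (Glu): third position 2-fold.
Codon 2 GGG (Gly): third position 4-fold.
Codon 3 GGT (Gly): third position 4-fold.
Codon 4 CAT (His): third position 2-fold.
Codon 5 CGG (Arg): third position 4-fold.
Codon 6 CTC (Leu): third position 4-fold.
Codon 7 ATG (Met): third position 1-fold.
Codon 8 TGG (Trp): third position 1-fold.
Codon 9 CGT (Arg): third position 4-fold.
Codon 10 GTC (Val): third position 4-fold.
Four-fold degenerate third positions: 6.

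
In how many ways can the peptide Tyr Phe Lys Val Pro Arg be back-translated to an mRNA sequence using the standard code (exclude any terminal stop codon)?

768

Tyr: 2 codons.
Phe: 2 codons.
Lys: 2 codons.
Val: 4 codons.
Pro: 4 codons.
Arg: 6 codons.
2 × 2 × 2 × 4 × 4 × 6 = 768.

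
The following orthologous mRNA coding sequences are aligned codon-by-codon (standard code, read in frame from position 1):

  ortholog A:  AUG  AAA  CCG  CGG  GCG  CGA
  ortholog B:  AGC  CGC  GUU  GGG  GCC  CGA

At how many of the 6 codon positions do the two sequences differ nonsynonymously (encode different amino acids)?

4

Codon 1: AUG Met / AGC Ser — nonsynonymous.
Codon 2: AAA Lys / CGC Arg — nonsynonymous.
Codon 3: CCG Pro / GUU Val — nonsynonymous.
Codon 4: CGG Arg / GGG Gly — nonsynonymous.
Codon 5: GCG Ala / GCC Ala — synonymous.
Codon 6: CGA Arg / CGA Arg — identical.
Nonsynonymous differences: 4.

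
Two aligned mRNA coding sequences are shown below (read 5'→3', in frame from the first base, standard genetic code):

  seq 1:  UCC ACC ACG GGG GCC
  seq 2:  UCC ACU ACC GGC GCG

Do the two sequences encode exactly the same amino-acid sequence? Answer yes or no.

Codon 1: UCC Ser / UCC Ser — identical.
Codon 2: ACC Thr / ACU Thr — synonymous.
Codon 3: ACG Thr / ACC Thr — synonymous.
Codon 4: GGG Gly / GGC Gly — synonymous.
Codon 5: GCC Ala / GCG Ala — synonymous.
Nonsynonymous differences: 0 → same protein.

yes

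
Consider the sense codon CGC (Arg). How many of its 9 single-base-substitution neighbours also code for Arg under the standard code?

Position 1: none → 0 synonymous.
Position 2: none → 0 synonymous.
Position 3: CGU, CGA, CGG → 3 synonymous.
Total: 0 + 0 + 3 = 3.

3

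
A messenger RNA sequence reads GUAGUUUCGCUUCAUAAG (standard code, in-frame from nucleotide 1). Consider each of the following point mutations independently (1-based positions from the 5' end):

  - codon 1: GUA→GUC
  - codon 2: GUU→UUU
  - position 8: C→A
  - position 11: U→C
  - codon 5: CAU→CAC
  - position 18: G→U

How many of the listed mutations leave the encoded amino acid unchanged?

Codon 1: GUA (Val) → GUC (Val) — synonymous.
Codon 2: GUU (Val) → UUU (Phe) — missense.
Codon 3: UCG (Ser) → UAG (Stop) — nonsense.
Codon 4: CUU (Leu) → CCU (Pro) — missense.
Codon 5: CAU (His) → CAC (His) — synonymous.
Codon 6: AAG (Lys) → AAU (Asn) — missense.
Synonymous: 2 of 6.

2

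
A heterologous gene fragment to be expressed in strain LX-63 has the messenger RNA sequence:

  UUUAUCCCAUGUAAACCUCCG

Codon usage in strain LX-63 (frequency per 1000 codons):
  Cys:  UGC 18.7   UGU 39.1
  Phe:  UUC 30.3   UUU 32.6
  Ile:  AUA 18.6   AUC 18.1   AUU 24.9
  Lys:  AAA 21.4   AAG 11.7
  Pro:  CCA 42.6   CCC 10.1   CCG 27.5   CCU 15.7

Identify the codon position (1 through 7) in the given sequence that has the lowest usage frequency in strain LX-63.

Codon 1 UUU (Phe): 32.6 per 1000.
Codon 2 AUC (Ile): 18.1 per 1000.
Codon 3 CCA (Pro): 42.6 per 1000.
Codon 4 UGU (Cys): 39.1 per 1000.
Codon 5 AAA (Lys): 21.4 per 1000.
Codon 6 CCU (Pro): 15.7 per 1000.
Codon 7 CCG (Pro): 27.5 per 1000.
Lowest frequency is 15.7 at codon 6.

6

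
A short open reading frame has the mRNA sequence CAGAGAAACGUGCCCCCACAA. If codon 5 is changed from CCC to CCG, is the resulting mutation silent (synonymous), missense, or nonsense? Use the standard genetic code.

Position 15 falls in codon 5: CCC → Pro.
After the substitution the codon is CCG → Pro.
Both encode Pro, so the change is synonymous.

silent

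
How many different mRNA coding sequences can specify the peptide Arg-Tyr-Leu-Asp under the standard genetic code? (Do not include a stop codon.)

Arg: 6 codons.
Tyr: 2 codons.
Leu: 6 codons.
Asp: 2 codons.
6 × 2 × 6 × 2 = 144.

144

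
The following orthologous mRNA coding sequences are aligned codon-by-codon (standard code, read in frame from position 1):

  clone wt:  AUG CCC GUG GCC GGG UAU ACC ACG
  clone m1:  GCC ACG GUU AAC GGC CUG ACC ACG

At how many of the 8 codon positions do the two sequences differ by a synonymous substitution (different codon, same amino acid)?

Codon 1: AUG Met / GCC Ala — nonsynonymous.
Codon 2: CCC Pro / ACG Thr — nonsynonymous.
Codon 3: GUG Val / GUU Val — synonymous.
Codon 4: GCC Ala / AAC Asn — nonsynonymous.
Codon 5: GGG Gly / GGC Gly — synonymous.
Codon 6: UAU Tyr / CUG Leu — nonsynonymous.
Codon 7: ACC Thr / ACC Thr — identical.
Codon 8: ACG Thr / ACG Thr — identical.
Synonymous differences: 2.

2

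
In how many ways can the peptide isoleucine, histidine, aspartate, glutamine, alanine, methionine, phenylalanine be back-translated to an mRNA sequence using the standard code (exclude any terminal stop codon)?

192

Ile: 3 codons.
His: 2 codons.
Asp: 2 codons.
Gln: 2 codons.
Ala: 4 codons.
Met: 1 codon.
Phe: 2 codons.
3 × 2 × 2 × 2 × 4 × 1 × 2 = 192.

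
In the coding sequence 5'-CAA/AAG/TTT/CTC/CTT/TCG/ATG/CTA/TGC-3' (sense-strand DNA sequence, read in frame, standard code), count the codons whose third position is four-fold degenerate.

4

Codon 1 CAA (Gln): third position 2-fold.
Codon 2 AAG (Lys): third position 2-fold.
Codon 3 TTT (Phe): third position 2-fold.
Codon 4 CTC (Leu): third position 4-fold.
Codon 5 CTT (Leu): third position 4-fold.
Codon 6 TCG (Ser): third position 4-fold.
Codon 7 ATG (Met): third position 1-fold.
Codon 8 CTA (Leu): third position 4-fold.
Codon 9 TGC (Cys): third position 2-fold.
Four-fold degenerate third positions: 4.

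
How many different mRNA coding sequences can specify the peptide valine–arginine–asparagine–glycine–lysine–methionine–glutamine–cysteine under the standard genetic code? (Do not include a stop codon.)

1536

Val: 4 codons.
Arg: 6 codons.
Asn: 2 codons.
Gly: 4 codons.
Lys: 2 codons.
Met: 1 codon.
Gln: 2 codons.
Cys: 2 codons.
4 × 6 × 2 × 4 × 2 × 1 × 2 × 2 = 1536.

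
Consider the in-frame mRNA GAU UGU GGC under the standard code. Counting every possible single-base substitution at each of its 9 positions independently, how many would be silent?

5

Codon 1 (GAU, Asp): 1 synonymous substitution.
Codon 2 (UGU, Cys): 1 synonymous substitution.
Codon 3 (GGC, Gly): 3 synonymous substitutions.
Total: 1 + 1 + 3 = 5.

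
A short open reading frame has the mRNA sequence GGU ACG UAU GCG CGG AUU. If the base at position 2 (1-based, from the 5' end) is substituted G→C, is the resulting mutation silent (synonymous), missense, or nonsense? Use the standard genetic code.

missense

Position 2 falls in codon 1: GGU → Gly.
After the substitution the codon is GCU → Ala.
Gly ≠ Ala, so this is a missense mutation.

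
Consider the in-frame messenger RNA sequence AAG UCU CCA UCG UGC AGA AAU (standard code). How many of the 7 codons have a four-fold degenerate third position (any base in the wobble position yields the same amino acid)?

Codon 1 AAG (Lys): third position 2-fold.
Codon 2 UCU (Ser): third position 4-fold.
Codon 3 CCA (Pro): third position 4-fold.
Codon 4 UCG (Ser): third position 4-fold.
Codon 5 UGC (Cys): third position 2-fold.
Codon 6 AGA (Arg): third position 2-fold.
Codon 7 AAU (Asn): third position 2-fold.
Four-fold degenerate third positions: 3.

3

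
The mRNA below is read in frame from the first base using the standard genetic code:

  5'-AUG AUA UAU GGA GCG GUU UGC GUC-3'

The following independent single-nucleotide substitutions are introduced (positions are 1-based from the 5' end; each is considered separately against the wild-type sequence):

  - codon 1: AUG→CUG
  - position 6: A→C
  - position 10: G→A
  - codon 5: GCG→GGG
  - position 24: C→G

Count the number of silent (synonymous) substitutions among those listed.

Codon 1: AUG (Met) → CUG (Leu) — missense.
Codon 2: AUA (Ile) → AUC (Ile) — synonymous.
Codon 4: GGA (Gly) → AGA (Arg) — missense.
Codon 5: GCG (Ala) → GGG (Gly) — missense.
Codon 8: GUC (Val) → GUG (Val) — synonymous.
Synonymous: 2 of 5.

2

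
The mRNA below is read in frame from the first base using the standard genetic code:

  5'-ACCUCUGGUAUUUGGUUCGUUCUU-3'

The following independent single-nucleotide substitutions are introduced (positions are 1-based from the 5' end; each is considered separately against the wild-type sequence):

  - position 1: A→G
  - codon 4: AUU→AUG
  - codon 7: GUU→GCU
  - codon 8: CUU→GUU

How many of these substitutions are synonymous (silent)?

0

Codon 1: ACC (Thr) → GCC (Ala) — missense.
Codon 4: AUU (Ile) → AUG (Met) — missense.
Codon 7: GUU (Val) → GCU (Ala) — missense.
Codon 8: CUU (Leu) → GUU (Val) — missense.
Synonymous: 0 of 4.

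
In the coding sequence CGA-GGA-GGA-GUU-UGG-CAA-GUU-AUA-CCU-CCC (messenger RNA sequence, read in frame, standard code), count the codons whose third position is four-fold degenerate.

Codon 1 CGA (Arg): third position 4-fold.
Codon 2 GGA (Gly): third position 4-fold.
Codon 3 GGA (Gly): third position 4-fold.
Codon 4 GUU (Val): third position 4-fold.
Codon 5 UGG (Trp): third position 1-fold.
Codon 6 CAA (Gln): third position 2-fold.
Codon 7 GUU (Val): third position 4-fold.
Codon 8 AUA (Ile): third position 3-fold.
Codon 9 CCU (Pro): third position 4-fold.
Codon 10 CCC (Pro): third position 4-fold.
Four-fold degenerate third positions: 7.

7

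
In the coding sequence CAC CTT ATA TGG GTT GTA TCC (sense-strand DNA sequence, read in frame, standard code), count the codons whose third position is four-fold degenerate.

Codon 1 CAC (His): third position 2-fold.
Codon 2 CTT (Leu): third position 4-fold.
Codon 3 ATA (Ile): third position 3-fold.
Codon 4 TGG (Trp): third position 1-fold.
Codon 5 GTT (Val): third position 4-fold.
Codon 6 GTA (Val): third position 4-fold.
Codon 7 TCC (Ser): third position 4-fold.
Four-fold degenerate third positions: 4.

4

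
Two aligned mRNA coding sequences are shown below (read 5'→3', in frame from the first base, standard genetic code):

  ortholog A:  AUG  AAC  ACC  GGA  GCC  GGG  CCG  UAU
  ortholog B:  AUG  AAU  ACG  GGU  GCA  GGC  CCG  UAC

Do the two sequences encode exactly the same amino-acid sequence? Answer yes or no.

Codon 1: AUG Met / AUG Met — identical.
Codon 2: AAC Asn / AAU Asn — synonymous.
Codon 3: ACC Thr / ACG Thr — synonymous.
Codon 4: GGA Gly / GGU Gly — synonymous.
Codon 5: GCC Ala / GCA Ala — synonymous.
Codon 6: GGG Gly / GGC Gly — synonymous.
Codon 7: CCG Pro / CCG Pro — identical.
Codon 8: UAU Tyr / UAC Tyr — synonymous.
Nonsynonymous differences: 0 → same protein.

yes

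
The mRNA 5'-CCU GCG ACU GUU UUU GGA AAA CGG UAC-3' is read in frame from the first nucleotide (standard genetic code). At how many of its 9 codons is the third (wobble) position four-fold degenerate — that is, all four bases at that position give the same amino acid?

Codon 1 CCU (Pro): third position 4-fold.
Codon 2 GCG (Ala): third position 4-fold.
Codon 3 ACU (Thr): third position 4-fold.
Codon 4 GUU (Val): third position 4-fold.
Codon 5 UUU (Phe): third position 2-fold.
Codon 6 GGA (Gly): third position 4-fold.
Codon 7 AAA (Lys): third position 2-fold.
Codon 8 CGG (Arg): third position 4-fold.
Codon 9 UAC (Tyr): third position 2-fold.
Four-fold degenerate third positions: 6.

6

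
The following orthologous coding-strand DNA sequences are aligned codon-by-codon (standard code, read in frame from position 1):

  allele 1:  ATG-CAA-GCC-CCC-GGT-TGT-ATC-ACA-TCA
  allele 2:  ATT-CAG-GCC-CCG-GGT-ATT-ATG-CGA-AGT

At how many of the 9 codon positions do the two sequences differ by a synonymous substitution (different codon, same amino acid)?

3

Codon 1: ATG Met / ATT Ile — nonsynonymous.
Codon 2: CAA Gln / CAG Gln — synonymous.
Codon 3: GCC Ala / GCC Ala — identical.
Codon 4: CCC Pro / CCG Pro — synonymous.
Codon 5: GGT Gly / GGT Gly — identical.
Codon 6: TGT Cys / ATT Ile — nonsynonymous.
Codon 7: ATC Ile / ATG Met — nonsynonymous.
Codon 8: ACA Thr / CGA Arg — nonsynonymous.
Codon 9: TCA Ser / AGT Ser — synonymous.
Synonymous differences: 3.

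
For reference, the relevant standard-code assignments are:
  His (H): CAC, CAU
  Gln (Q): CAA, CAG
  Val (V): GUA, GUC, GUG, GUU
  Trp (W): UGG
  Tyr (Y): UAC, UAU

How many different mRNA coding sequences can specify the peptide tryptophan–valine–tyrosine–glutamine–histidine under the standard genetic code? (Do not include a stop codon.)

Trp: 1 codon.
Val: 4 codons.
Tyr: 2 codons.
Gln: 2 codons.
His: 2 codons.
1 × 4 × 2 × 2 × 2 = 32.

32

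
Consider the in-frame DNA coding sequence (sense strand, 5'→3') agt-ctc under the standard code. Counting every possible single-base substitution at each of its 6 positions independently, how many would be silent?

4

Codon 1 (AGT, Ser): 1 synonymous substitution.
Codon 2 (CTC, Leu): 3 synonymous substitutions.
Total: 1 + 3 = 4.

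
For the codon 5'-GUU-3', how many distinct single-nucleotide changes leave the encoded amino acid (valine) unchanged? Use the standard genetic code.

Position 1: none → 0 synonymous.
Position 2: none → 0 synonymous.
Position 3: GUC, GUA, GUG → 3 synonymous.
Total: 0 + 0 + 3 = 3.

3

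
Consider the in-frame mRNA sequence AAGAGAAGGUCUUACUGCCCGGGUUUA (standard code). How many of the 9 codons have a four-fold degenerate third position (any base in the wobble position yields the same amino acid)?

3

Codon 1 AAG (Lys): third position 2-fold.
Codon 2 AGA (Arg): third position 2-fold.
Codon 3 AGG (Arg): third position 2-fold.
Codon 4 UCU (Ser): third position 4-fold.
Codon 5 UAC (Tyr): third position 2-fold.
Codon 6 UGC (Cys): third position 2-fold.
Codon 7 CCG (Pro): third position 4-fold.
Codon 8 GGU (Gly): third position 4-fold.
Codon 9 UUA (Leu): third position 2-fold.
Four-fold degenerate third positions: 3.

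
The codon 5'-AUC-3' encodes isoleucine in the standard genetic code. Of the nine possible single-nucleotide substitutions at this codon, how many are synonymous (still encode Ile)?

Position 1: none → 0 synonymous.
Position 2: none → 0 synonymous.
Position 3: AUU, AUA → 2 synonymous.
Total: 0 + 0 + 2 = 2.

2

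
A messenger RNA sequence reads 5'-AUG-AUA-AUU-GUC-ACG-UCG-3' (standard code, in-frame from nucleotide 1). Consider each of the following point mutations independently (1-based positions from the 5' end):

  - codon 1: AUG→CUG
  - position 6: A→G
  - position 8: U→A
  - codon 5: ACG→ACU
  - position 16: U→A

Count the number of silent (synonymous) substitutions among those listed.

Codon 1: AUG (Met) → CUG (Leu) — missense.
Codon 2: AUA (Ile) → AUG (Met) — missense.
Codon 3: AUU (Ile) → AAU (Asn) — missense.
Codon 5: ACG (Thr) → ACU (Thr) — synonymous.
Codon 6: UCG (Ser) → ACG (Thr) — missense.
Synonymous: 1 of 5.

1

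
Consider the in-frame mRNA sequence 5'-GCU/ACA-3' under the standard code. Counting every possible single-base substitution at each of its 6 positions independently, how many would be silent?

Codon 1 (GCU, Ala): 3 synonymous substitutions.
Codon 2 (ACA, Thr): 3 synonymous substitutions.
Total: 3 + 3 = 6.

6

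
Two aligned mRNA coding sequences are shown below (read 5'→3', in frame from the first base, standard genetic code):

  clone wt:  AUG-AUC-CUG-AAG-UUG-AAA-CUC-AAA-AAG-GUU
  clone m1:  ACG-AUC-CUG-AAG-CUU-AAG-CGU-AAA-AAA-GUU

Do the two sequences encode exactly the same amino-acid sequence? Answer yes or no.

no

Codon 1: AUG Met / ACG Thr — nonsynonymous.
Codon 2: AUC Ile / AUC Ile — identical.
Codon 3: CUG Leu / CUG Leu — identical.
Codon 4: AAG Lys / AAG Lys — identical.
Codon 5: UUG Leu / CUU Leu — synonymous.
Codon 6: AAA Lys / AAG Lys — synonymous.
Codon 7: CUC Leu / CGU Arg — nonsynonymous.
Codon 8: AAA Lys / AAA Lys — identical.
Codon 9: AAG Lys / AAA Lys — synonymous.
Codon 10: GUU Val / GUU Val — identical.
Nonsynonymous differences: 2 → different protein.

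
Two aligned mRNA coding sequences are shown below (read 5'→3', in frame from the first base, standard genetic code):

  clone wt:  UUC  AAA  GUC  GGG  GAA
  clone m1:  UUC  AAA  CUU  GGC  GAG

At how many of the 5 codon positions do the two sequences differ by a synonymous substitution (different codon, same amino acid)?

2

Codon 1: UUC Phe / UUC Phe — identical.
Codon 2: AAA Lys / AAA Lys — identical.
Codon 3: GUC Val / CUU Leu — nonsynonymous.
Codon 4: GGG Gly / GGC Gly — synonymous.
Codon 5: GAA Glu / GAG Glu — synonymous.
Synonymous differences: 2.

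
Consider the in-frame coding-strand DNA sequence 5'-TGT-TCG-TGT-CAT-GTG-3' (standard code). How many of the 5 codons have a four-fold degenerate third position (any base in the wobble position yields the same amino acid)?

Codon 1 TGT (Cys): third position 2-fold.
Codon 2 TCG (Ser): third position 4-fold.
Codon 3 TGT (Cys): third position 2-fold.
Codon 4 CAT (His): third position 2-fold.
Codon 5 GTG (Val): third position 4-fold.
Four-fold degenerate third positions: 2.

2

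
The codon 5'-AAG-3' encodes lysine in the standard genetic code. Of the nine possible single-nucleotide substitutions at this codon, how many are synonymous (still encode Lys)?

Position 1: none → 0 synonymous.
Position 2: none → 0 synonymous.
Position 3: AAA → 1 synonymous.
Total: 0 + 0 + 1 = 1.

1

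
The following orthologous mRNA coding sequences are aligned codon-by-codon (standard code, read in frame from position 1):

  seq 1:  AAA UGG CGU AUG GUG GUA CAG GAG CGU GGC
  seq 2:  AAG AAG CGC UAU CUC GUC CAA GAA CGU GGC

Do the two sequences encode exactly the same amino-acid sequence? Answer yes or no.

Codon 1: AAA Lys / AAG Lys — synonymous.
Codon 2: UGG Trp / AAG Lys — nonsynonymous.
Codon 3: CGU Arg / CGC Arg — synonymous.
Codon 4: AUG Met / UAU Tyr — nonsynonymous.
Codon 5: GUG Val / CUC Leu — nonsynonymous.
Codon 6: GUA Val / GUC Val — synonymous.
Codon 7: CAG Gln / CAA Gln — synonymous.
Codon 8: GAG Glu / GAA Glu — synonymous.
Codon 9: CGU Arg / CGU Arg — identical.
Codon 10: GGC Gly / GGC Gly — identical.
Nonsynonymous differences: 3 → different protein.

no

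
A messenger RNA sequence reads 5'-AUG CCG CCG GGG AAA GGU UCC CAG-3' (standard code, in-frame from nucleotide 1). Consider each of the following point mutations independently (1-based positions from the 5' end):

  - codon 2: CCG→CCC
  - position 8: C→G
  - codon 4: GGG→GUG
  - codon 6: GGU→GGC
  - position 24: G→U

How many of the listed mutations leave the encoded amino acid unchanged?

2

Codon 2: CCG (Pro) → CCC (Pro) — synonymous.
Codon 3: CCG (Pro) → CGG (Arg) — missense.
Codon 4: GGG (Gly) → GUG (Val) — missense.
Codon 6: GGU (Gly) → GGC (Gly) — synonymous.
Codon 8: CAG (Gln) → CAU (His) — missense.
Synonymous: 2 of 5.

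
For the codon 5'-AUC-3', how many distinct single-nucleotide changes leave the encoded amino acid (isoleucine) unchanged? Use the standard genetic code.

Position 1: none → 0 synonymous.
Position 2: none → 0 synonymous.
Position 3: AUU, AUA → 2 synonymous.
Total: 0 + 0 + 2 = 2.

2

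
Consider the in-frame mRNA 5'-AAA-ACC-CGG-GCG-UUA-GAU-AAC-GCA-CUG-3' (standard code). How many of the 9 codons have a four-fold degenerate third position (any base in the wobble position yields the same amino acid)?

5

Codon 1 AAA (Lys): third position 2-fold.
Codon 2 ACC (Thr): third position 4-fold.
Codon 3 CGG (Arg): third position 4-fold.
Codon 4 GCG (Ala): third position 4-fold.
Codon 5 UUA (Leu): third position 2-fold.
Codon 6 GAU (Asp): third position 2-fold.
Codon 7 AAC (Asn): third position 2-fold.
Codon 8 GCA (Ala): third position 4-fold.
Codon 9 CUG (Leu): third position 4-fold.
Four-fold degenerate third positions: 5.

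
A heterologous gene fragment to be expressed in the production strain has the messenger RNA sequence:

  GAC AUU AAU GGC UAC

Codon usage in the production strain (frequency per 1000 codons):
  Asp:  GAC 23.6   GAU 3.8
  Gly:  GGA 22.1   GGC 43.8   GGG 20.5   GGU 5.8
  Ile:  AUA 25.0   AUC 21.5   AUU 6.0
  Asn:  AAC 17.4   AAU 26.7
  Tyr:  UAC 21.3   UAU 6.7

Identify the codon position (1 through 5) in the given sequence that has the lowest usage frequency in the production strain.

Codon 1 GAC (Asp): 23.6 per 1000.
Codon 2 AUU (Ile): 6.0 per 1000.
Codon 3 AAU (Asn): 26.7 per 1000.
Codon 4 GGC (Gly): 43.8 per 1000.
Codon 5 UAC (Tyr): 21.3 per 1000.
Lowest frequency is 6.0 at codon 2.

2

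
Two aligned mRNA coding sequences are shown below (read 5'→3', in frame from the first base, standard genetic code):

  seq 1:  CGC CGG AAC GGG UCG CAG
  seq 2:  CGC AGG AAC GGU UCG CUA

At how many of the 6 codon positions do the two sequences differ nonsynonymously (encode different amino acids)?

1

Codon 1: CGC Arg / CGC Arg — identical.
Codon 2: CGG Arg / AGG Arg — synonymous.
Codon 3: AAC Asn / AAC Asn — identical.
Codon 4: GGG Gly / GGU Gly — synonymous.
Codon 5: UCG Ser / UCG Ser — identical.
Codon 6: CAG Gln / CUA Leu — nonsynonymous.
Nonsynonymous differences: 1.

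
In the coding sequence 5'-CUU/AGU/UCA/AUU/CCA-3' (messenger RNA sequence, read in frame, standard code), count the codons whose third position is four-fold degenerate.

3

Codon 1 CUU (Leu): third position 4-fold.
Codon 2 AGU (Ser): third position 2-fold.
Codon 3 UCA (Ser): third position 4-fold.
Codon 4 AUU (Ile): third position 3-fold.
Codon 5 CCA (Pro): third position 4-fold.
Four-fold degenerate third positions: 3.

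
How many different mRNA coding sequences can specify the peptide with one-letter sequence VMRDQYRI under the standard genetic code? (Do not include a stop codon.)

3456

Val: 4 codons.
Met: 1 codon.
Arg: 6 codons.
Asp: 2 codons.
Gln: 2 codons.
Tyr: 2 codons.
Arg: 6 codons.
Ile: 3 codons.
4 × 1 × 6 × 2 × 2 × 2 × 6 × 3 = 3456.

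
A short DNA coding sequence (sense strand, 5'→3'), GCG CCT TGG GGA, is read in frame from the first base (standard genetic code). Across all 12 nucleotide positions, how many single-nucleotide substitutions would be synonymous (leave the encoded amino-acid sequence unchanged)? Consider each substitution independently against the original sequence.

Codon 1 (GCG, Ala): 3 synonymous substitutions.
Codon 2 (CCT, Pro): 3 synonymous substitutions.
Codon 3 (TGG, Trp): 0 synonymous substitutions.
Codon 4 (GGA, Gly): 3 synonymous substitutions.
Total: 3 + 3 + 0 + 3 = 9.

9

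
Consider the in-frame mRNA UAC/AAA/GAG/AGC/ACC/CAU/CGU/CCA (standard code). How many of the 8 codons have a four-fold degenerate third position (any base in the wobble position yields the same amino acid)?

3

Codon 1 UAC (Tyr): third position 2-fold.
Codon 2 AAA (Lys): third position 2-fold.
Codon 3 GAG (Glu): third position 2-fold.
Codon 4 AGC (Ser): third position 2-fold.
Codon 5 ACC (Thr): third position 4-fold.
Codon 6 CAU (His): third position 2-fold.
Codon 7 CGU (Arg): third position 4-fold.
Codon 8 CCA (Pro): third position 4-fold.
Four-fold degenerate third positions: 3.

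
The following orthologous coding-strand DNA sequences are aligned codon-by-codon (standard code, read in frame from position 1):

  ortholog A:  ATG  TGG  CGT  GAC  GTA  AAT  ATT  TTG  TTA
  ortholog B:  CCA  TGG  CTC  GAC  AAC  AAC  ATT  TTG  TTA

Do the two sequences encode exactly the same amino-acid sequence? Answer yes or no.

no

Codon 1: ATG Met / CCA Pro — nonsynonymous.
Codon 2: TGG Trp / TGG Trp — identical.
Codon 3: CGT Arg / CTC Leu — nonsynonymous.
Codon 4: GAC Asp / GAC Asp — identical.
Codon 5: GTA Val / AAC Asn — nonsynonymous.
Codon 6: AAT Asn / AAC Asn — synonymous.
Codon 7: ATT Ile / ATT Ile — identical.
Codon 8: TTG Leu / TTG Leu — identical.
Codon 9: TTA Leu / TTA Leu — identical.
Nonsynonymous differences: 3 → different protein.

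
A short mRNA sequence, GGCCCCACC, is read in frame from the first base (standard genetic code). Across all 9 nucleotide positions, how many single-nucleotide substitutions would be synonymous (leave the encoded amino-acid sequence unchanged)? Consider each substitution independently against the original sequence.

Codon 1 (GGC, Gly): 3 synonymous substitutions.
Codon 2 (CCC, Pro): 3 synonymous substitutions.
Codon 3 (ACC, Thr): 3 synonymous substitutions.
Total: 3 + 3 + 3 = 9.

9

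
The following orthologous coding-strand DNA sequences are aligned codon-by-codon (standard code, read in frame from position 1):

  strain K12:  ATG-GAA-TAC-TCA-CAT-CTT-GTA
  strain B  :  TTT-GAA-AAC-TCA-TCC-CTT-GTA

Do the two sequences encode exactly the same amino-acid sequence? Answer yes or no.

Codon 1: ATG Met / TTT Phe — nonsynonymous.
Codon 2: GAA Glu / GAA Glu — identical.
Codon 3: TAC Tyr / AAC Asn — nonsynonymous.
Codon 4: TCA Ser / TCA Ser — identical.
Codon 5: CAT His / TCC Ser — nonsynonymous.
Codon 6: CTT Leu / CTT Leu — identical.
Codon 7: GTA Val / GTA Val — identical.
Nonsynonymous differences: 3 → different protein.

no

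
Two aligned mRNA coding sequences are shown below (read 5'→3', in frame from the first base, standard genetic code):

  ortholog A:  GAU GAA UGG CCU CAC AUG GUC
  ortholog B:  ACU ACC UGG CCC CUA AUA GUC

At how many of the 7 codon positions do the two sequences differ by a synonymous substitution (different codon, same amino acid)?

Codon 1: GAU Asp / ACU Thr — nonsynonymous.
Codon 2: GAA Glu / ACC Thr — nonsynonymous.
Codon 3: UGG Trp / UGG Trp — identical.
Codon 4: CCU Pro / CCC Pro — synonymous.
Codon 5: CAC His / CUA Leu — nonsynonymous.
Codon 6: AUG Met / AUA Ile — nonsynonymous.
Codon 7: GUC Val / GUC Val — identical.
Synonymous differences: 1.

1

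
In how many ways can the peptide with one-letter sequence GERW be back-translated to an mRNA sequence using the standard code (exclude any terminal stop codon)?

48

Gly: 4 codons.
Glu: 2 codons.
Arg: 6 codons.
Trp: 1 codon.
4 × 2 × 6 × 1 = 48.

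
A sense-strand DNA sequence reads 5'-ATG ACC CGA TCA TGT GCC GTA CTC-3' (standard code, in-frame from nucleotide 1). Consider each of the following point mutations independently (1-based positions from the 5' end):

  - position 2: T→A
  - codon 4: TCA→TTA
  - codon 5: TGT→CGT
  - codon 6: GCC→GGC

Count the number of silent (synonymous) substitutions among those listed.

0

Codon 1: ATG (Met) → AAG (Lys) — missense.
Codon 4: TCA (Ser) → TTA (Leu) — missense.
Codon 5: TGT (Cys) → CGT (Arg) — missense.
Codon 6: GCC (Ala) → GGC (Gly) — missense.
Synonymous: 0 of 4.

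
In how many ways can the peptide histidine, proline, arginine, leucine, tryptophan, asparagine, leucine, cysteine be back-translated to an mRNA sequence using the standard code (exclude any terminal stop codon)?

6912

His: 2 codons.
Pro: 4 codons.
Arg: 6 codons.
Leu: 6 codons.
Trp: 1 codon.
Asn: 2 codons.
Leu: 6 codons.
Cys: 2 codons.
2 × 4 × 6 × 6 × 1 × 2 × 6 × 2 = 6912.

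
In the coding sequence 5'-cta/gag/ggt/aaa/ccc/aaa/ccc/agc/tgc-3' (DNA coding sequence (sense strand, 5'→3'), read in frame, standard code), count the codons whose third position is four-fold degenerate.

4

Codon 1 CTA (Leu): third position 4-fold.
Codon 2 GAG (Glu): third position 2-fold.
Codon 3 GGT (Gly): third position 4-fold.
Codon 4 AAA (Lys): third position 2-fold.
Codon 5 CCC (Pro): third position 4-fold.
Codon 6 AAA (Lys): third position 2-fold.
Codon 7 CCC (Pro): third position 4-fold.
Codon 8 AGC (Ser): third position 2-fold.
Codon 9 TGC (Cys): third position 2-fold.
Four-fold degenerate third positions: 4.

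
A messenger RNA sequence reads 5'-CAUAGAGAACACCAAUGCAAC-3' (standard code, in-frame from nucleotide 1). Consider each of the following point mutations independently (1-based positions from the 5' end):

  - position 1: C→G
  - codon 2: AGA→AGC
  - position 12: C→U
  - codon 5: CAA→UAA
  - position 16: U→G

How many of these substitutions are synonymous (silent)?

1

Codon 1: CAU (His) → GAU (Asp) — missense.
Codon 2: AGA (Arg) → AGC (Ser) — missense.
Codon 4: CAC (His) → CAU (His) — synonymous.
Codon 5: CAA (Gln) → UAA (Stop) — nonsense.
Codon 6: UGC (Cys) → GGC (Gly) — missense.
Synonymous: 1 of 5.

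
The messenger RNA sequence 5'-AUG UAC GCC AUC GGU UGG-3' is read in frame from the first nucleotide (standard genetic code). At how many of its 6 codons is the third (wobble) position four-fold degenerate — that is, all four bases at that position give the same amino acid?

2

Codon 1 AUG (Met): third position 1-fold.
Codon 2 UAC (Tyr): third position 2-fold.
Codon 3 GCC (Ala): third position 4-fold.
Codon 4 AUC (Ile): third position 3-fold.
Codon 5 GGU (Gly): third position 4-fold.
Codon 6 UGG (Trp): third position 1-fold.
Four-fold degenerate third positions: 2.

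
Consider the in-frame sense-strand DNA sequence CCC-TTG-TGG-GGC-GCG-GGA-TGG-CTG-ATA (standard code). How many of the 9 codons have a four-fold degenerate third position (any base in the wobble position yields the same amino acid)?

Codon 1 CCC (Pro): third position 4-fold.
Codon 2 TTG (Leu): third position 2-fold.
Codon 3 TGG (Trp): third position 1-fold.
Codon 4 GGC (Gly): third position 4-fold.
Codon 5 GCG (Ala): third position 4-fold.
Codon 6 GGA (Gly): third position 4-fold.
Codon 7 TGG (Trp): third position 1-fold.
Codon 8 CTG (Leu): third position 4-fold.
Codon 9 ATA (Ile): third position 3-fold.
Four-fold degenerate third positions: 5.

5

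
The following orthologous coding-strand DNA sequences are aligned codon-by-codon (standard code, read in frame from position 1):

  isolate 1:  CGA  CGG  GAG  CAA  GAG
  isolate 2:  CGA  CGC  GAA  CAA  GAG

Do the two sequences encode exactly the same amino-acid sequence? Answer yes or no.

Codon 1: CGA Arg / CGA Arg — identical.
Codon 2: CGG Arg / CGC Arg — synonymous.
Codon 3: GAG Glu / GAA Glu — synonymous.
Codon 4: CAA Gln / CAA Gln — identical.
Codon 5: GAG Glu / GAG Glu — identical.
Nonsynonymous differences: 0 → same protein.

yes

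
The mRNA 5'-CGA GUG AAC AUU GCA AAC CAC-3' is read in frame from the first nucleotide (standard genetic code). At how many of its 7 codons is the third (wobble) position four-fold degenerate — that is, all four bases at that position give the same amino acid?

3

Codon 1 CGA (Arg): third position 4-fold.
Codon 2 GUG (Val): third position 4-fold.
Codon 3 AAC (Asn): third position 2-fold.
Codon 4 AUU (Ile): third position 3-fold.
Codon 5 GCA (Ala): third position 4-fold.
Codon 6 AAC (Asn): third position 2-fold.
Codon 7 CAC (His): third position 2-fold.
Four-fold degenerate third positions: 3.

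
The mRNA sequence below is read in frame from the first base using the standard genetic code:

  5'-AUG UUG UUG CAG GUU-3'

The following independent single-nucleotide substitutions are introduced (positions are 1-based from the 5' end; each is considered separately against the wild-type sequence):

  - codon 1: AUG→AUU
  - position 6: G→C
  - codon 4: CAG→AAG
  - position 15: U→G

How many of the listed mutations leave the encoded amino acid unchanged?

Codon 1: AUG (Met) → AUU (Ile) — missense.
Codon 2: UUG (Leu) → UUC (Phe) — missense.
Codon 4: CAG (Gln) → AAG (Lys) — missense.
Codon 5: GUU (Val) → GUG (Val) — synonymous.
Synonymous: 1 of 4.

1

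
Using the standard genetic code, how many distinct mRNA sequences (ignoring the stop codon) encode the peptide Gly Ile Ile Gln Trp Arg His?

Gly: 4 codons.
Ile: 3 codons.
Ile: 3 codons.
Gln: 2 codons.
Trp: 1 codon.
Arg: 6 codons.
His: 2 codons.
4 × 3 × 3 × 2 × 1 × 6 × 2 = 864.

864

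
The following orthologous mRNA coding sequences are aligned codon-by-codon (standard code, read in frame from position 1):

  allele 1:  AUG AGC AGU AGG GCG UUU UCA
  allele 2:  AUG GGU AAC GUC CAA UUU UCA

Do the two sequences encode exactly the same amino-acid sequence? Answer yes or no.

Codon 1: AUG Met / AUG Met — identical.
Codon 2: AGC Ser / GGU Gly — nonsynonymous.
Codon 3: AGU Ser / AAC Asn — nonsynonymous.
Codon 4: AGG Arg / GUC Val — nonsynonymous.
Codon 5: GCG Ala / CAA Gln — nonsynonymous.
Codon 6: UUU Phe / UUU Phe — identical.
Codon 7: UCA Ser / UCA Ser — identical.
Nonsynonymous differences: 4 → different protein.

no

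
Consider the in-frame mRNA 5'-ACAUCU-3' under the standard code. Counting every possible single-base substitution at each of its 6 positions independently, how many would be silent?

6

Codon 1 (ACA, Thr): 3 synonymous substitutions.
Codon 2 (UCU, Ser): 3 synonymous substitutions.
Total: 3 + 3 = 6.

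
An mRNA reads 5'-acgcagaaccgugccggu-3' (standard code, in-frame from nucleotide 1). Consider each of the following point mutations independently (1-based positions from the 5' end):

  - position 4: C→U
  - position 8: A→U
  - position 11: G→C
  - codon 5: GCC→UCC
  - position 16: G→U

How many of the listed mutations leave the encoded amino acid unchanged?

0

Codon 2: CAG (Gln) → UAG (Stop) — nonsense.
Codon 3: AAC (Asn) → AUC (Ile) — missense.
Codon 4: CGU (Arg) → CCU (Pro) — missense.
Codon 5: GCC (Ala) → UCC (Ser) — missense.
Codon 6: GGU (Gly) → UGU (Cys) — missense.
Synonymous: 0 of 5.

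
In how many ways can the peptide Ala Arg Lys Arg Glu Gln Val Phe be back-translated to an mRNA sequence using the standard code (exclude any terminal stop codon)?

Ala: 4 codons.
Arg: 6 codons.
Lys: 2 codons.
Arg: 6 codons.
Glu: 2 codons.
Gln: 2 codons.
Val: 4 codons.
Phe: 2 codons.
4 × 6 × 2 × 6 × 2 × 2 × 4 × 2 = 9216.

9216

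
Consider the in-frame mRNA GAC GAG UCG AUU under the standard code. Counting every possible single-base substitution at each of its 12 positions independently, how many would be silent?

Codon 1 (GAC, Asp): 1 synonymous substitution.
Codon 2 (GAG, Glu): 1 synonymous substitution.
Codon 3 (UCG, Ser): 3 synonymous substitutions.
Codon 4 (AUU, Ile): 2 synonymous substitutions.
Total: 1 + 1 + 3 + 2 = 7.

7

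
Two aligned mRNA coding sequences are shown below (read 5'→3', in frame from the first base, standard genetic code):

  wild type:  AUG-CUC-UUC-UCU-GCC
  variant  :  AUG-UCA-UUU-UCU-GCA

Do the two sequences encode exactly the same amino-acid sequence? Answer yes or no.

no

Codon 1: AUG Met / AUG Met — identical.
Codon 2: CUC Leu / UCA Ser — nonsynonymous.
Codon 3: UUC Phe / UUU Phe — synonymous.
Codon 4: UCU Ser / UCU Ser — identical.
Codon 5: GCC Ala / GCA Ala — synonymous.
Nonsynonymous differences: 1 → different protein.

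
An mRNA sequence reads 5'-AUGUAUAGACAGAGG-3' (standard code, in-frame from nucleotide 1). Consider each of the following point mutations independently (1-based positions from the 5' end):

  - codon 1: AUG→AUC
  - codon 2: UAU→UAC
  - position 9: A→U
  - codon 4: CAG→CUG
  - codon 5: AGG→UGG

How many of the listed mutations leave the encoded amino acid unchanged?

Codon 1: AUG (Met) → AUC (Ile) — missense.
Codon 2: UAU (Tyr) → UAC (Tyr) — synonymous.
Codon 3: AGA (Arg) → AGU (Ser) — missense.
Codon 4: CAG (Gln) → CUG (Leu) — missense.
Codon 5: AGG (Arg) → UGG (Trp) — missense.
Synonymous: 1 of 5.

1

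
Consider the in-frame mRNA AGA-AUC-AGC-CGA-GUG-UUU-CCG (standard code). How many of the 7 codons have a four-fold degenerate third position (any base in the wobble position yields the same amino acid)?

Codon 1 AGA (Arg): third position 2-fold.
Codon 2 AUC (Ile): third position 3-fold.
Codon 3 AGC (Ser): third position 2-fold.
Codon 4 CGA (Arg): third position 4-fold.
Codon 5 GUG (Val): third position 4-fold.
Codon 6 UUU (Phe): third position 2-fold.
Codon 7 CCG (Pro): third position 4-fold.
Four-fold degenerate third positions: 3.

3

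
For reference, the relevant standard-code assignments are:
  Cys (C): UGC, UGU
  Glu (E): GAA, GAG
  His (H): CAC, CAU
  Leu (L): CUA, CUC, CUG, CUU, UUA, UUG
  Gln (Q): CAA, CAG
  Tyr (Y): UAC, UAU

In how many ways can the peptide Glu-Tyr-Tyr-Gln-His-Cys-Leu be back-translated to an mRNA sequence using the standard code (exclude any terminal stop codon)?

384

Glu: 2 codons.
Tyr: 2 codons.
Tyr: 2 codons.
Gln: 2 codons.
His: 2 codons.
Cys: 2 codons.
Leu: 6 codons.
2 × 2 × 2 × 2 × 2 × 2 × 6 = 384.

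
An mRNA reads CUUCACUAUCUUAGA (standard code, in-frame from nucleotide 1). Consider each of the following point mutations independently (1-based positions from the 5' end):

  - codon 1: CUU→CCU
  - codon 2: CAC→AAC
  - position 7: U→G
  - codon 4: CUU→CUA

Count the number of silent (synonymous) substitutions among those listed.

Codon 1: CUU (Leu) → CCU (Pro) — missense.
Codon 2: CAC (His) → AAC (Asn) — missense.
Codon 3: UAU (Tyr) → GAU (Asp) — missense.
Codon 4: CUU (Leu) → CUA (Leu) — synonymous.
Synonymous: 1 of 4.

1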